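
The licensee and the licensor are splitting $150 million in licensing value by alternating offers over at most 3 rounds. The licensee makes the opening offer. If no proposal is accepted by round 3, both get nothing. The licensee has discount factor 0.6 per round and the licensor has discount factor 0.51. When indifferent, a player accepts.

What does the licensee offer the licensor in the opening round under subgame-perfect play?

30.6

Round 3 (the licensee proposes): rejection yields 0 for the licensor; the licensee offers 0 and keeps 150.
Round 2 (the licensor proposes): the licensee can get 150 next round, worth 0.6 × 150 = 90 now; the licensor offers that and keeps 60.
Round 1 (the licensee proposes): the licensor can get 60 next round, worth 0.51 × 60 = 30.6 now, so the licensee offers 30.6, keeping 119.4.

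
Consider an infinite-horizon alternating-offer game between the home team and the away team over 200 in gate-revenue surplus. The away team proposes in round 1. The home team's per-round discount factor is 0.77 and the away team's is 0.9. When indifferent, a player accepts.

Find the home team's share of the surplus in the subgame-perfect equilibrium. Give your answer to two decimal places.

When the away team proposes, the home team accepts any offer worth at least 0.77 times what the home team would get by proposing next round; and vice versa.
This gives x = 200 − 0.77y and y = 200 − 0.9x, where x and y are each side's share when it proposes.
Hence (1 − 0.77·0.9)x = 200(1 − 0.77), i.e. 0.307·x = 46.
x ≈ 149.8371; the home team's share is 200 − x ≈ 50.1629.

50.16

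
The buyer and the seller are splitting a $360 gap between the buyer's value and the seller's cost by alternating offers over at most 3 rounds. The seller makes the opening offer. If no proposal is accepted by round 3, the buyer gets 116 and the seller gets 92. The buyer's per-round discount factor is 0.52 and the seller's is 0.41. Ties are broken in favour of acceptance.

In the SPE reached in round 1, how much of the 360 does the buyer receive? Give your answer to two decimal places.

Round 3 (the seller proposes): the buyer gets 116 if talks fail, so the seller offers 116 and keeps 244.
Round 2 (the buyer proposes): the seller can get 244 next round, worth 0.41 × 244 = 100.04 now; the buyer offers that and keeps 259.96.
Round 1 (the seller proposes): the buyer can get 259.96 next round, worth 0.52 × 259.96 = 135.1792 now. The seller offers 135.1792 and keeps 360 − 135.1792 = 224.8208.

135.18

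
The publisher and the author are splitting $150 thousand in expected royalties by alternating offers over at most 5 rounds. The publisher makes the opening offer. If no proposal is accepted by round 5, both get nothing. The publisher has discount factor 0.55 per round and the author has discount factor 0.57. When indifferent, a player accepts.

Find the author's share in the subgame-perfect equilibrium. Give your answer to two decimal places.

Round 5 (the publisher proposes): the author will accept anything ≥ 0, so the publisher offers 0 and keeps 150.
Round 4 (the author proposes): the publisher can get 150 next round, worth 0.55 × 150 = 82.5 now; the author offers that and keeps 67.5.
Round 3 (the publisher proposes): the author can get 67.5 next round, worth 0.57 × 67.5 = 38.475 now, so the publisher offers 38.475, keeping 111.525.
Round 2 (the author proposes): the publisher can get 111.525 next round, worth 0.55 × 111.525 = 61.33875 now. The author offers 61.33875 and keeps 150 − 61.33875 = 88.66125.
Round 1 (the publisher proposes): the author can get 88.66125 next round, worth 0.57 × 88.66125 = 50.5369125 now; the publisher offers that and keeps 99.4630875.

50.54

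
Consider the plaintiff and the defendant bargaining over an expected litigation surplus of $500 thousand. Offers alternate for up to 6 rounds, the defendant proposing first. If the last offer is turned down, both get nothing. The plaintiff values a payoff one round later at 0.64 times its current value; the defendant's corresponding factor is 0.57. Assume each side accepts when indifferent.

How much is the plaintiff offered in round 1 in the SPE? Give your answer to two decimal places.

Round 6 (the plaintiff proposes): rejection yields 0 for the defendant; the plaintiff offers 0 and keeps 500.
Round 5 (the defendant proposes): the plaintiff can get 500 next round, worth 0.64 × 500 = 320 now; the defendant offers that and keeps 180.
Round 4 (the plaintiff proposes): the defendant can get 180 next round, worth 0.57 × 180 = 102.6 now. The plaintiff offers 102.6 and keeps 500 − 102.6 = 397.4.
Round 3 (the defendant proposes): the plaintiff can get 397.4 next round, worth 0.64 × 397.4 = 254.336 now; the defendant offers that and keeps 245.664.
Round 2 (the plaintiff proposes): the defendant can get 245.664 next round, worth 0.57 × 245.664 = 140.02848 now, so the plaintiff offers 140.02848, keeping 359.97152.
Round 1 (the defendant proposes): the plaintiff can get 359.97152 next round, worth 0.64 × 359.97152 = 230.3817728 now, so the defendant offers 230.3817728, keeping 269.6182272.

230.38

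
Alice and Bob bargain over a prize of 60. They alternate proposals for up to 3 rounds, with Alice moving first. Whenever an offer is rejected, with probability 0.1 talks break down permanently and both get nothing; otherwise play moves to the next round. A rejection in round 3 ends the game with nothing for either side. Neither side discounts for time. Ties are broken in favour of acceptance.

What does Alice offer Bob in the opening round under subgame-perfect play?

Round 3 (Alice proposes): Bob will accept anything ≥ 0, so Alice offers 0 and keeps 60.
Round 2 (Bob proposes): rejecting gives Alice an expected 0.9 × 60 = 54; Bob offers that and keeps 6.
Round 1 (Alice proposes): rejecting gives Bob an expected 0.9 × 6 = 5.4; Alice offers that and keeps 54.6.

5.4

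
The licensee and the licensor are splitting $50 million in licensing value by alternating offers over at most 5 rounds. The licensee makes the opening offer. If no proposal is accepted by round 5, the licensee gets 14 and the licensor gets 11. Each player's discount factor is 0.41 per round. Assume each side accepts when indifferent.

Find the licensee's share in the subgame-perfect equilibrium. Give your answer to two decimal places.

35.56

Round 5 (the licensee proposes): the licensor gets 11 if talks fail, so the licensee offers 11 and keeps 39.
Round 4 (the licensor proposes): the licensee can get 39 next round, worth 0.41 × 39 = 15.99 now, so the licensor offers 15.99, keeping 34.01.
Round 3 (the licensee proposes): the licensor can get 34.01 next round, worth 0.41 × 34.01 = 13.9441 now; the licensee offers that and keeps 36.0559.
Round 2 (the licensor proposes): the licensee can get 36.0559 next round, worth 0.41 × 36.0559 = 14.782919 now, so the licensor offers 14.782919, keeping 35.217081.
Round 1 (the licensee proposes): the licensor can get 35.217081 next round, worth 0.41 × 35.217081 = 14.43900321 now. The licensee offers 14.43900321 and keeps 50 − 14.43900321 = 35.56099679.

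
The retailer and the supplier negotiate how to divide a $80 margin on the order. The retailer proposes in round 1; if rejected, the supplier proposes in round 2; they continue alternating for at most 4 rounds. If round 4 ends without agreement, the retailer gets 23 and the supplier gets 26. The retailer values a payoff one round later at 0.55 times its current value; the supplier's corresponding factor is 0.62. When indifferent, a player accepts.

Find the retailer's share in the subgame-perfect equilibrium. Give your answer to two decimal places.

Solve by backward induction from round 4.
Round 4 (the supplier proposes): the retailer gets 23 if talks fail, so the supplier offers 23 and keeps 57.
Round 3 (the retailer proposes): the supplier can get 57 next round, worth 0.62 × 57 = 35.34 now, so the retailer offers 35.34, keeping 44.66.
Round 2 (the supplier proposes): the retailer can get 44.66 next round, worth 0.55 × 44.66 = 24.563 now; the supplier offers that and keeps 55.437.
Round 1 (the retailer proposes): the supplier can get 55.437 next round, worth 0.62 × 55.437 = 34.37094 now; the retailer offers that and keeps 45.62906.

45.63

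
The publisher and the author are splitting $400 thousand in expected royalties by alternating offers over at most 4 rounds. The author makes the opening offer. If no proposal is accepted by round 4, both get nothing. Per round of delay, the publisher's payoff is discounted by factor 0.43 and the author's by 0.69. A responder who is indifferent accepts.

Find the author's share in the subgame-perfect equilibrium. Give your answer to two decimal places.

295.65

Round 4 (the publisher proposes): the author will accept anything ≥ 0, so the publisher offers 0 and keeps 400.
Round 3 (the author proposes): the publisher can get 400 next round, worth 0.43 × 400 = 172 now, so the author offers 172, keeping 228.
Round 2 (the publisher proposes): the author can get 228 next round, worth 0.69 × 228 = 157.32 now; the publisher offers that and keeps 242.68.
Round 1 (the author proposes): the publisher can get 242.68 next round, worth 0.43 × 242.68 = 104.3524 now; the author offers that and keeps 295.6476.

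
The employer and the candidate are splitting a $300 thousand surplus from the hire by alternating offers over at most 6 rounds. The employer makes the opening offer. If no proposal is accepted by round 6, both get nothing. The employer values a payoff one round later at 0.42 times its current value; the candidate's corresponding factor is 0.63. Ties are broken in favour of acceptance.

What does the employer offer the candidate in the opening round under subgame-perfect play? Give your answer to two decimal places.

151.86

By backward induction:
Round 6 (the candidate proposes): rejection yields 0 for the employer; the candidate offers 0 and keeps 300.
Round 5 (the employer proposes): the candidate can get 300 next round, worth 0.63 × 300 = 189 now. The employer offers 189 and keeps 300 − 189 = 111.
Round 4 (the candidate proposes): the employer can get 111 next round, worth 0.42 × 111 = 46.62 now, so the candidate offers 46.62, keeping 253.38.
Round 3 (the employer proposes): the candidate can get 253.38 next round, worth 0.63 × 253.38 = 159.6294 now; the employer offers that and keeps 140.3706.
Round 2 (the candidate proposes): the employer can get 140.3706 next round, worth 0.42 × 140.3706 = 58.955652 now, so the candidate offers 58.955652, keeping 241.044348.
Round 1 (the employer proposes): the candidate can get 241.044348 next round, worth 0.63 × 241.044348 = 151.85793924 now. The employer offers 151.85793924 and keeps 300 − 151.85793924 = 148.14206076.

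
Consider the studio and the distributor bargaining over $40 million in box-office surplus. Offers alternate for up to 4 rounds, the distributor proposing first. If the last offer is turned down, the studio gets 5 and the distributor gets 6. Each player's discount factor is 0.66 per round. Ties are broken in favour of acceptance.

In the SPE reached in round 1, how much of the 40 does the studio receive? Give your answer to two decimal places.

18.75

Round 4 (the studio proposes): the distributor gets 6 if talks fail, so the studio offers 6 and keeps 34.
Round 3 (the distributor proposes): the studio can get 34 next round, worth 0.66 × 34 = 22.44 now, so the distributor offers 22.44, keeping 17.56.
Round 2 (the studio proposes): the distributor can get 17.56 next round, worth 0.66 × 17.56 = 11.5896 now, so the studio offers 11.5896, keeping 28.4104.
Round 1 (the distributor proposes): the studio can get 28.4104 next round, worth 0.66 × 28.4104 = 18.750864 now, so the distributor offers 18.750864, keeping 21.249136.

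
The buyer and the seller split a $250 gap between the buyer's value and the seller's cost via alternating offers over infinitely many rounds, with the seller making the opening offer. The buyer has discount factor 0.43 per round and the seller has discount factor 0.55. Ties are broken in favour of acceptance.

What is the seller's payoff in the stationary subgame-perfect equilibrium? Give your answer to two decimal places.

186.64

When the seller proposes, the buyer accepts any offer worth at least 0.43 times what the buyer would get by proposing next round; and vice versa.
This gives x = 250 − 0.43y and y = 250 − 0.55x, where x and y are each side's share when it proposes.
Hence (1 − 0.43·0.55)x = 250(1 − 0.43), i.e. 0.7635·x = 142.5.
x ≈ 186.6405; the buyer's share is 250 − x ≈ 63.3595.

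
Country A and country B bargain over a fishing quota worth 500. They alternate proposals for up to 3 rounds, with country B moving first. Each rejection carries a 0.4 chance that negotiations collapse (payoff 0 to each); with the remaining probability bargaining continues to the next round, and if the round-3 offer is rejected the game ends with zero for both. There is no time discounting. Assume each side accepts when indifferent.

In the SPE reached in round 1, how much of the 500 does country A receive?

120

Round 3 (country B proposes): rejection yields 0 for country A; country B offers 0 and keeps 500.
Round 2 (country A proposes): rejecting gives country B an expected 0.6 × 500 = 300, so country A offers 300, keeping 200.
Round 1 (country B proposes): rejecting gives country A an expected 0.6 × 200 = 120; country B offers that and keeps 380.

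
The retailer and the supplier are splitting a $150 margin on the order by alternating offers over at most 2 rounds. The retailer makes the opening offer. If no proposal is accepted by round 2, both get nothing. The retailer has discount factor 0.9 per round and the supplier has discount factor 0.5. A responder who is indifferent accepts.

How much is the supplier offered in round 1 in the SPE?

75

Solve by backward induction from round 2.
Round 2 (the supplier proposes): rejection yields 0 for the retailer; the supplier offers 0 and keeps 150.
Round 1 (the retailer proposes): the supplier can get 150 next round, worth 0.5 × 150 = 75 now, so the retailer offers 75, keeping 75.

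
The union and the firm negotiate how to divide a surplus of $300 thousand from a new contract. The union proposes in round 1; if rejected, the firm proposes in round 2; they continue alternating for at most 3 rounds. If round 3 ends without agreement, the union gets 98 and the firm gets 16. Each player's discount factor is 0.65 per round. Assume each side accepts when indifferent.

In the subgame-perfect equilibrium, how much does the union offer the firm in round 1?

75.01

By backward induction:
Round 3 (the union proposes): the firm gets 16 if talks fail, so the union offers 16 and keeps 284.
Round 2 (the firm proposes): the union can get 284 next round, worth 0.65 × 284 = 184.6 now; the firm offers that and keeps 115.4.
Round 1 (the union proposes): the firm can get 115.4 next round, worth 0.65 × 115.4 = 75.01 now, so the union offers 75.01, keeping 224.99.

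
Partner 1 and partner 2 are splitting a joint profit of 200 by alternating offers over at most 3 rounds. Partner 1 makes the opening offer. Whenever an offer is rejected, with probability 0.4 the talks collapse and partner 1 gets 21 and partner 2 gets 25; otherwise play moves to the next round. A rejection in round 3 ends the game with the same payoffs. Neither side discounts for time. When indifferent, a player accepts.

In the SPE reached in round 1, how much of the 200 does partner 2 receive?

61.96

Round 3 (partner 1 proposes): partner 2 gets 25 if talks fail, so partner 1 offers 25 and keeps 175.
Round 2 (partner 2 proposes): rejecting gives partner 1 an expected 0.6 × 175 + 0.4 × 21 = 113.4. Partner 2 offers 113.4 and keeps 200 − 113.4 = 86.6.
Round 1 (partner 1 proposes): rejecting gives partner 2 an expected 0.6 × 86.6 + 0.4 × 25 = 61.96. Partner 1 offers 61.96 and keeps 200 − 61.96 = 138.04.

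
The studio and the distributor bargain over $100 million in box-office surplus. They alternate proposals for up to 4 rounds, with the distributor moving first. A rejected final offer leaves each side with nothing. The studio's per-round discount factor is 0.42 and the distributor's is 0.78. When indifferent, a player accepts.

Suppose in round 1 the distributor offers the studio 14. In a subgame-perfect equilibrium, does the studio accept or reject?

Work out the studio's continuation value if the offer is rejected.
Round 4 (the studio proposes): rejection yields 0 for the distributor; the studio offers 0 and keeps 100.
Round 3 (the distributor proposes): the studio can get 100 next round, worth 0.42 × 100 = 42 now; the distributor offers that and keeps 58.
Round 2 (the studio proposes): the distributor can get 58 next round, worth 0.78 × 58 = 45.24 now, so the studio offers 45.24, keeping 54.76.
So by rejecting in round 1, the studio gets 54.76 next round, worth 0.42 × 54.76 = 22.9992 now.
Offer 14 < 22.9992, so the studio rejects.

Reject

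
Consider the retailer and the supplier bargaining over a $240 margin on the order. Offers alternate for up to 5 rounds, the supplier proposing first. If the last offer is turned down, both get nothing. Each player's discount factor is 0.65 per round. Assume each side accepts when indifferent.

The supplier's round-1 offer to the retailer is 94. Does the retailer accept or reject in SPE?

Round 5 (the supplier proposes): rejection yields 0 for the retailer; the supplier offers 0 and keeps 240.
Round 4 (the retailer proposes): the supplier can get 240 next round, worth 0.65 × 240 = 156 now. The retailer offers 156 and keeps 240 − 156 = 84.
Round 3 (the supplier proposes): the retailer can get 84 next round, worth 0.65 × 84 = 54.6 now. The supplier offers 54.6 and keeps 240 − 54.6 = 185.4.
Round 2 (the retailer proposes): the supplier can get 185.4 next round, worth 0.65 × 185.4 = 120.51 now; the retailer offers that and keeps 119.49.
So by rejecting in round 1, the retailer gets 119.49 next round, worth 0.65 × 119.49 = 77.6685 now.
Offer 94 ≥ 77.6685, so the retailer accepts.

Accept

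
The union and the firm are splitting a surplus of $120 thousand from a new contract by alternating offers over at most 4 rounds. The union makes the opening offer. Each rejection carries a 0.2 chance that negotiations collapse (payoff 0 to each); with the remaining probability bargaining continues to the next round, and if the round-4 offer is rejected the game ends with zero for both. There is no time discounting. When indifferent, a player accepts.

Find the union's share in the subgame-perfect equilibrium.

39.36

Round 4 (the firm proposes): rejection yields 0 for the union; the firm offers 0 and keeps 120.
Round 3 (the union proposes): rejecting gives the firm an expected 0.8 × 120 = 96. The union offers 96 and keeps 120 − 96 = 24.
Round 2 (the firm proposes): rejecting gives the union an expected 0.8 × 24 = 19.2. The firm offers 19.2 and keeps 120 − 19.2 = 100.8.
Round 1 (the union proposes): rejecting gives the firm an expected 0.8 × 100.8 = 80.64, so the union offers 80.64, keeping 39.36.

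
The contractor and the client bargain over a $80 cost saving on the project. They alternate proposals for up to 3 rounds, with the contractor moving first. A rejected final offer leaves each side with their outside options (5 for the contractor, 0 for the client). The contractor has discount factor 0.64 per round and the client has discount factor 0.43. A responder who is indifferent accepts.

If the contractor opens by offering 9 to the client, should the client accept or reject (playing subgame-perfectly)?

Reject

Round 3 (the contractor proposes): the client will accept anything ≥ 0, so the contractor offers 0 and keeps 80.
Round 2 (the client proposes): the contractor can get 80 next round, worth 0.64 × 80 = 51.2 now. The client offers 51.2 and keeps 80 − 51.2 = 28.8.
So by rejecting in round 1, the client gets 28.8 next round, worth 0.43 × 28.8 = 12.384 now.
Offer 9 < 12.384, so the client rejects.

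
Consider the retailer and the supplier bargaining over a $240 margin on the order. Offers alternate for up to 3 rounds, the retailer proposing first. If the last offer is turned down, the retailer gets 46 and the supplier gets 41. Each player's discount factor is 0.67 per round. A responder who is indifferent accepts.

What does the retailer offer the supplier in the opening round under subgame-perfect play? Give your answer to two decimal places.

71.47

Round 3 (the retailer proposes): the supplier gets 41 if talks fail, so the retailer offers 41 and keeps 199.
Round 2 (the supplier proposes): the retailer can get 199 next round, worth 0.67 × 199 = 133.33 now. The supplier offers 133.33 and keeps 240 − 133.33 = 106.67.
Round 1 (the retailer proposes): the supplier can get 106.67 next round, worth 0.67 × 106.67 = 71.4689 now. The retailer offers 71.4689 and keeps 240 − 71.4689 = 168.5311.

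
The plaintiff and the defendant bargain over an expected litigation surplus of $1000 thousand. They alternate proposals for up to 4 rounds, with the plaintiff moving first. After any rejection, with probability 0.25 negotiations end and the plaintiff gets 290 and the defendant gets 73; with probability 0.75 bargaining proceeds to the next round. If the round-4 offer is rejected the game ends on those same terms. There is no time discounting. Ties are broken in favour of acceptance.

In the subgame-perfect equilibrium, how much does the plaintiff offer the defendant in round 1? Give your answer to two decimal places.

By backward induction:
Round 4 (the defendant proposes): the plaintiff gets 290 if talks fail, so the defendant offers 290 and keeps 710.
Round 3 (the plaintiff proposes): rejecting gives the defendant an expected 0.75 × 710 + 0.25 × 73 = 550.75, so the plaintiff offers 550.75, keeping 449.25.
Round 2 (the defendant proposes): rejecting gives the plaintiff an expected 0.75 × 449.25 + 0.25 × 290 = 409.4375. The defendant offers 409.4375 and keeps 1000 − 409.4375 = 590.5625.
Round 1 (the plaintiff proposes): rejecting gives the defendant an expected 0.75 × 590.5625 + 0.25 × 73 = 461.171875, so the plaintiff offers 461.171875, keeping 538.828125.

461.17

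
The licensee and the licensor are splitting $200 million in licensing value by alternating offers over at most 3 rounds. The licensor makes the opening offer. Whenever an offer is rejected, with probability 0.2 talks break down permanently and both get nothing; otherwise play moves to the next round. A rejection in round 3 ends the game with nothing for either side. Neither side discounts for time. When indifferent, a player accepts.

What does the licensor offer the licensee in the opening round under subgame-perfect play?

By backward induction:
Round 3 (the licensor proposes): the licensee will accept anything ≥ 0, so the licensor offers 0 and keeps 200.
Round 2 (the licensee proposes): rejecting gives the licensor an expected 0.8 × 200 = 160; the licensee offers that and keeps 40.
Round 1 (the licensor proposes): rejecting gives the licensee an expected 0.8 × 40 = 32. The licensor offers 32 and keeps 200 − 32 = 168.

32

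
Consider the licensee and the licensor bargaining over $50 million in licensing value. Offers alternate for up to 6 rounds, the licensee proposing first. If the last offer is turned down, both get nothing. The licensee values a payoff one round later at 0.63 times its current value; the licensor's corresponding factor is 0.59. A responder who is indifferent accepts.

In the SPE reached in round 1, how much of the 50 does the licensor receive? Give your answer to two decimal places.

By backward induction:
Round 6 (the licensor proposes): rejection yields 0 for the licensee; the licensor offers 0 and keeps 50.
Round 5 (the licensee proposes): the licensor can get 50 next round, worth 0.59 × 50 = 29.5 now; the licensee offers that and keeps 20.5.
Round 4 (the licensor proposes): the licensee can get 20.5 next round, worth 0.63 × 20.5 = 12.915 now; the licensor offers that and keeps 37.085.
Round 3 (the licensee proposes): the licensor can get 37.085 next round, worth 0.59 × 37.085 = 21.88015 now. The licensee offers 21.88015 and keeps 50 − 21.88015 = 28.11985.
Round 2 (the licensor proposes): the licensee can get 28.11985 next round, worth 0.63 × 28.11985 = 17.7155055 now. The licensor offers 17.7155055 and keeps 50 − 17.7155055 = 32.2844945.
Round 1 (the licensee proposes): the licensor can get 32.2844945 next round, worth 0.59 × 32.2844945 = 19.047851755 now; the licensee offers that and keeps 30.952148245.

19.05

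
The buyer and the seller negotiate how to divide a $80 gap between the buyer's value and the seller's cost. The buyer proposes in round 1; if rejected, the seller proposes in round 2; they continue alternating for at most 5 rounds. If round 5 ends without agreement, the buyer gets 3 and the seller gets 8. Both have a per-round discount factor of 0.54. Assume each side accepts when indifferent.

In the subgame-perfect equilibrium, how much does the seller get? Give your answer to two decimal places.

Round 5 (the buyer proposes): the seller gets 8 if talks fail, so the buyer offers 8 and keeps 72.
Round 4 (the seller proposes): the buyer can get 72 next round, worth 0.54 × 72 = 38.88 now, so the seller offers 38.88, keeping 41.12.
Round 3 (the buyer proposes): the seller can get 41.12 next round, worth 0.54 × 41.12 = 22.2048 now, so the buyer offers 22.2048, keeping 57.7952.
Round 2 (the seller proposes): the buyer can get 57.7952 next round, worth 0.54 × 57.7952 = 31.209408 now, so the seller offers 31.209408, keeping 48.790592.
Round 1 (the buyer proposes): the seller can get 48.790592 next round, worth 0.54 × 48.790592 = 26.34691968 now; the buyer offers that and keeps 53.65308032.

26.35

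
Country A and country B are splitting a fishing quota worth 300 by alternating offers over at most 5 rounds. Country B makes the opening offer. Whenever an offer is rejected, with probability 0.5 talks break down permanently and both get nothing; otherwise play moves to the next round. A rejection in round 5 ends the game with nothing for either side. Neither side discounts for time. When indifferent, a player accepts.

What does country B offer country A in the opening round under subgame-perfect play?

Round 5 (country B proposes): rejection yields 0 for country A; country B offers 0 and keeps 300.
Round 4 (country A proposes): rejecting gives country B an expected 0.5 × 300 = 150. Country A offers 150 and keeps 300 − 150 = 150.
Round 3 (country B proposes): rejecting gives country A an expected 0.5 × 150 = 75. Country B offers 75 and keeps 300 − 75 = 225.
Round 2 (country A proposes): rejecting gives country B an expected 0.5 × 225 = 112.5. Country A offers 112.5 and keeps 300 − 112.5 = 187.5.
Round 1 (country B proposes): rejecting gives country A an expected 0.5 × 187.5 = 93.75, so country B offers 93.75, keeping 206.25.

93.75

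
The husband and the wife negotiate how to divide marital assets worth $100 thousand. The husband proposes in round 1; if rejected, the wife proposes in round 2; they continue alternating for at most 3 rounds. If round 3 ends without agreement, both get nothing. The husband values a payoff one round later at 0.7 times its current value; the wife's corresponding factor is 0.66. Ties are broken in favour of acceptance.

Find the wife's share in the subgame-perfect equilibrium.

19.8

Round 3 (the husband proposes): rejection yields 0 for the wife; the husband offers 0 and keeps 100.
Round 2 (the wife proposes): the husband can get 100 next round, worth 0.7 × 100 = 70 now, so the wife offers 70, keeping 30.
Round 1 (the husband proposes): the wife can get 30 next round, worth 0.66 × 30 = 19.8 now. The husband offers 19.8 and keeps 100 − 19.8 = 80.2.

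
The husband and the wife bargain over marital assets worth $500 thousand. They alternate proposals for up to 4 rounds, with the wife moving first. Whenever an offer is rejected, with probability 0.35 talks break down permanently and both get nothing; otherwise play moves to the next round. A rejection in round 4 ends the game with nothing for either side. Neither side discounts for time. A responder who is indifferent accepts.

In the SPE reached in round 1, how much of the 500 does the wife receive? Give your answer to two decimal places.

By backward induction:
Round 4 (the husband proposes): rejection yields 0 for the wife; the husband offers 0 and keeps 500.
Round 3 (the wife proposes): rejecting gives the husband an expected 0.65 × 500 = 325; the wife offers that and keeps 175.
Round 2 (the husband proposes): rejecting gives the wife an expected 0.65 × 175 = 113.75; the husband offers that and keeps 386.25.
Round 1 (the wife proposes): rejecting gives the husband an expected 0.65 × 386.25 = 251.0625, so the wife offers 251.0625, keeping 248.9375.

248.94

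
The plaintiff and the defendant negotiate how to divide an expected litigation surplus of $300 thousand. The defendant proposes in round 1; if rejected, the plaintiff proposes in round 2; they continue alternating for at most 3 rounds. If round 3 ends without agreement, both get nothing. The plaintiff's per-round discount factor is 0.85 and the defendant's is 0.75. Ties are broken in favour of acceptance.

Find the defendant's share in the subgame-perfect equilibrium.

236.25

Round 3 (the defendant proposes): the plaintiff will accept anything ≥ 0, so the defendant offers 0 and keeps 300.
Round 2 (the plaintiff proposes): the defendant can get 300 next round, worth 0.75 × 300 = 225 now; the plaintiff offers that and keeps 75.
Round 1 (the defendant proposes): the plaintiff can get 75 next round, worth 0.85 × 75 = 63.75 now. The defendant offers 63.75 and keeps 300 − 63.75 = 236.25.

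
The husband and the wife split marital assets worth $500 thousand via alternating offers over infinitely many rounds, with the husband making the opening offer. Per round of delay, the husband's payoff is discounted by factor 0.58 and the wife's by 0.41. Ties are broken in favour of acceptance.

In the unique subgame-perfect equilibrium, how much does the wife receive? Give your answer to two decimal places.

Let x be the husband's share when the husband proposes and y be the wife's share when the wife proposes.
The wife accepts iff offered ≥ 0.41·y, so x = 500 − 0.41y. Symmetrically y = 500 − 0.58x.
Substituting: x = 500 − 0.41(500 − 0.58x), giving x(1 − 0.58·0.41) = 500(1 − 0.41).
So x = 500 × 0.59 / 0.7622 ≈ 387.0375, and the wife receives 500 − x ≈ 112.9625.

112.96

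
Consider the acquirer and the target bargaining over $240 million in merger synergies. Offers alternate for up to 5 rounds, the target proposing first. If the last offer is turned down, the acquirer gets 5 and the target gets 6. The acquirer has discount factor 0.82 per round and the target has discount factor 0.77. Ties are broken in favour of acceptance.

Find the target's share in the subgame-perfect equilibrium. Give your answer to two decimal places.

164.16

Round 5 (the target proposes): the acquirer gets 5 if talks fail, so the target offers 5 and keeps 235.
Round 4 (the acquirer proposes): the target can get 235 next round, worth 0.77 × 235 = 180.95 now. The acquirer offers 180.95 and keeps 240 − 180.95 = 59.05.
Round 3 (the target proposes): the acquirer can get 59.05 next round, worth 0.82 × 59.05 = 48.421 now, so the target offers 48.421, keeping 191.579.
Round 2 (the acquirer proposes): the target can get 191.579 next round, worth 0.77 × 191.579 = 147.51583 now, so the acquirer offers 147.51583, keeping 92.48417.
Round 1 (the target proposes): the acquirer can get 92.48417 next round, worth 0.82 × 92.48417 = 75.8370194 now, so the target offers 75.8370194, keeping 164.1629806.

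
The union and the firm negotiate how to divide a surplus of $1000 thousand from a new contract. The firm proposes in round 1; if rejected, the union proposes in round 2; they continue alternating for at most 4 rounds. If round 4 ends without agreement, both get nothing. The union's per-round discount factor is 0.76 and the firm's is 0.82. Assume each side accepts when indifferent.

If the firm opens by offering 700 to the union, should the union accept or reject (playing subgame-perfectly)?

Accept

Work out the union's continuation value if the offer is rejected.
Round 4 (the union proposes): the firm will accept anything ≥ 0, so the union offers 0 and keeps 1000.
Round 3 (the firm proposes): the union can get 1000 next round, worth 0.76 × 1000 = 760 now. The firm offers 760 and keeps 1000 − 760 = 240.
Round 2 (the union proposes): the firm can get 240 next round, worth 0.82 × 240 = 196.8 now, so the union offers 196.8, keeping 803.2.
So by rejecting in round 1, the union gets 803.2 next round, worth 0.76 × 803.2 = 610.432 now.
Offer 700 ≥ 610.432, so the union accepts.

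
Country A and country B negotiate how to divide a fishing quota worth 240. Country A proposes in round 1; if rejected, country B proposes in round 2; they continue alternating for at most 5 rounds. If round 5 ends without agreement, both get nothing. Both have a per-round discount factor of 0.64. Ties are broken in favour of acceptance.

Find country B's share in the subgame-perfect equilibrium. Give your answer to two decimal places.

Round 5 (country A proposes): country B will accept anything ≥ 0, so country A offers 0 and keeps 240.
Round 4 (country B proposes): country A can get 240 next round, worth 0.64 × 240 = 153.6 now; country B offers that and keeps 86.4.
Round 3 (country A proposes): country B can get 86.4 next round, worth 0.64 × 86.4 = 55.296 now, so country A offers 55.296, keeping 184.704.
Round 2 (country B proposes): country A can get 184.704 next round, worth 0.64 × 184.704 = 118.21056 now, so country B offers 118.21056, keeping 121.78944.
Round 1 (country A proposes): country B can get 121.78944 next round, worth 0.64 × 121.78944 = 77.9452416 now. Country A offers 77.9452416 and keeps 240 − 77.9452416 = 162.0547584.

77.95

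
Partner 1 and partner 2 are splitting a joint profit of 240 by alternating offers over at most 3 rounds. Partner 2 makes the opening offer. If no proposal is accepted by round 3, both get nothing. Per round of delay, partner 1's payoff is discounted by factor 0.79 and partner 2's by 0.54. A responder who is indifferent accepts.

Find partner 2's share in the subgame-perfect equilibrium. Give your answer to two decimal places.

152.78

By backward induction:
Round 3 (partner 2 proposes): rejection yields 0 for partner 1; partner 2 offers 0 and keeps 240.
Round 2 (partner 1 proposes): partner 2 can get 240 next round, worth 0.54 × 240 = 129.6 now. Partner 1 offers 129.6 and keeps 240 − 129.6 = 110.4.
Round 1 (partner 2 proposes): partner 1 can get 110.4 next round, worth 0.79 × 110.4 = 87.216 now, so partner 2 offers 87.216, keeping 152.784.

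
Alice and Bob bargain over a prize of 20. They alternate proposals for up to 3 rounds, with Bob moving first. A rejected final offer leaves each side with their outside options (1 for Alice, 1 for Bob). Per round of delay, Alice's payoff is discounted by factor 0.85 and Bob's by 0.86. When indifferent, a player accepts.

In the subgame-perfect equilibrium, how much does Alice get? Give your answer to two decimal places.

3.11

Round 3 (Bob proposes): Alice gets 1 if talks fail, so Bob offers 1 and keeps 19.
Round 2 (Alice proposes): Bob can get 19 next round, worth 0.86 × 19 = 16.34 now, so Alice offers 16.34, keeping 3.66.
Round 1 (Bob proposes): Alice can get 3.66 next round, worth 0.85 × 3.66 = 3.111 now, so Bob offers 3.111, keeping 16.889.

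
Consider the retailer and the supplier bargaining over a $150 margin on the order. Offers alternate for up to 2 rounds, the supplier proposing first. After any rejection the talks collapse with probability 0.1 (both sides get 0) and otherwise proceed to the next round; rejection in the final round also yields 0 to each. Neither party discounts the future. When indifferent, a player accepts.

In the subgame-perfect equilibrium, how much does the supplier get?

By backward induction:
Round 2 (the retailer proposes): the supplier will accept anything ≥ 0, so the retailer offers 0 and keeps 150.
Round 1 (the supplier proposes): rejecting gives the retailer an expected 0.9 × 150 = 135, so the supplier offers 135, keeping 15.

15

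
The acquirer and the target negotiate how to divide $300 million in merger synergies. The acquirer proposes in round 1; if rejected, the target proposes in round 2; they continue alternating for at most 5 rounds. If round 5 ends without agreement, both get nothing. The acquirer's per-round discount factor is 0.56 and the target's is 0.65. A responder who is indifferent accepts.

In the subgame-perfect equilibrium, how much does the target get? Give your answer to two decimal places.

117.03

Solve by backward induction from round 5.
Round 5 (the acquirer proposes): the target will accept anything ≥ 0, so the acquirer offers 0 and keeps 300.
Round 4 (the target proposes): the acquirer can get 300 next round, worth 0.56 × 300 = 168 now, so the target offers 168, keeping 132.
Round 3 (the acquirer proposes): the target can get 132 next round, worth 0.65 × 132 = 85.8 now. The acquirer offers 85.8 and keeps 300 − 85.8 = 214.2.
Round 2 (the target proposes): the acquirer can get 214.2 next round, worth 0.56 × 214.2 = 119.952 now. The target offers 119.952 and keeps 300 − 119.952 = 180.048.
Round 1 (the acquirer proposes): the target can get 180.048 next round, worth 0.65 × 180.048 = 117.0312 now; the acquirer offers that and keeps 182.9688.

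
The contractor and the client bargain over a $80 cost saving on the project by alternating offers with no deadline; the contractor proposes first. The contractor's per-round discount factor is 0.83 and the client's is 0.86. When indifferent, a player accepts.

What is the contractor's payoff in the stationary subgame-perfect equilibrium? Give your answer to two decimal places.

In a stationary SPE each proposer offers the other exactly their discounted continuation value.
If the contractor keeps x when proposing and the client keeps y when proposing, then x = 80 − 0.86y and y = 80 − 0.83x.
Solving: x = 80(1 − 0.86) / (1 − 0.83·0.86) = 11.2 / 0.2862 ≈ 39.1335.
The client gets 80 − 39.1335 ≈ 40.8665.

39.13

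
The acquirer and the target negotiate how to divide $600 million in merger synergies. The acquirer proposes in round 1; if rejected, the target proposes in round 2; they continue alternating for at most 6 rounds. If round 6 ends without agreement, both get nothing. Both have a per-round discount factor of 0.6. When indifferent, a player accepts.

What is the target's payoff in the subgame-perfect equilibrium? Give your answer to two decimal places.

242.50

Round 6 (the target proposes): rejection yields 0 for the acquirer; the target offers 0 and keeps 600.
Round 5 (the acquirer proposes): the target can get 600 next round, worth 0.6 × 600 = 360 now, so the acquirer offers 360, keeping 240.
Round 4 (the target proposes): the acquirer can get 240 next round, worth 0.6 × 240 = 144 now, so the target offers 144, keeping 456.
Round 3 (the acquirer proposes): the target can get 456 next round, worth 0.6 × 456 = 273.6 now; the acquirer offers that and keeps 326.4.
Round 2 (the target proposes): the acquirer can get 326.4 next round, worth 0.6 × 326.4 = 195.84 now; the target offers that and keeps 404.16.
Round 1 (the acquirer proposes): the target can get 404.16 next round, worth 0.6 × 404.16 = 242.496 now; the acquirer offers that and keeps 357.504.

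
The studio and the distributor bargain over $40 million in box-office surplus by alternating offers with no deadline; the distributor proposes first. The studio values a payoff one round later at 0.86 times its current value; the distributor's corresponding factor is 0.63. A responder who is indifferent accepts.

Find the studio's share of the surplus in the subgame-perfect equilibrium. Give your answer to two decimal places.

When the distributor proposes, the studio accepts any offer worth at least 0.86 times what the studio would get by proposing next round; and vice versa.
This gives x = 40 − 0.86y and y = 40 − 0.63x, where x and y are each side's share when it proposes.
Hence (1 − 0.86·0.63)x = 40(1 − 0.86), i.e. 0.4582·x = 5.6.
x ≈ 12.2217; the studio's share is 40 − x ≈ 27.7783.

27.78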